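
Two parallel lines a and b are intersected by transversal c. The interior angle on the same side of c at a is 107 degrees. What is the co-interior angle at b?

Co-interior (same-side interior) angles are between the parallel lines on the same side of the transversal.
Unlike corresponding or alternate interior angles, they are supplementary rather than equal.
So the angle = 180 - 107 = 73 degrees.

73 degrees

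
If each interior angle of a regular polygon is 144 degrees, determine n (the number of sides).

The exterior angle is the supplement of the interior angle: 180 - 144 = 36 degrees.
Since the exterior angles of any convex polygon sum to 360 degrees, the number of sides is 360 / 36 = 10.

10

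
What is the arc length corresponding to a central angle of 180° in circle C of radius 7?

The full circumference is 2πr = 2π(7) = 14*pi.
The arc spans 180° out of 360°, which is a fraction of 1/2.
Arc length = 14*pi × 1/2 = 7*pi.

7*pi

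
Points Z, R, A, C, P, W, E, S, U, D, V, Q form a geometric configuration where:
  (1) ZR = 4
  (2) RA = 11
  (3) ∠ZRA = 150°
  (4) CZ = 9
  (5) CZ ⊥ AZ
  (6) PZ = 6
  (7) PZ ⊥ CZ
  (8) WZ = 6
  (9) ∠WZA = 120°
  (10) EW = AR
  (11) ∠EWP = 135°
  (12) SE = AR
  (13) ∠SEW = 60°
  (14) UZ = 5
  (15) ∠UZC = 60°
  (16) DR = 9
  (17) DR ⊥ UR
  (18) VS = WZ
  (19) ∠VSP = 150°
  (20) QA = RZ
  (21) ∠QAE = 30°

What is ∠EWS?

From the given relations: EW = AR = 11; SE = AR = 11.
Step 1: By the law of cosines on triangle WES: WS² = 11² + 11² − 2·11·11·cos(60°) = 121, so WS = 11.
Step 2: By the inverse law of cosines on triangle EWS: cos(∠EWS) = (11² + 11² − 11²) / (2·11·11) = 121/242 = 0.5, so ∠EWS = 60°.

Therefore, the measure of angle ∠EWS = 60°.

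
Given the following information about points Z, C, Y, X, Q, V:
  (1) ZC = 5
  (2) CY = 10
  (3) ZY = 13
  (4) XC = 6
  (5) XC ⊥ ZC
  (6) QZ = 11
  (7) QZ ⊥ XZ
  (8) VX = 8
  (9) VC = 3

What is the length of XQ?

Step 1: By the law of cosines on triangle ZCX: ZX² = 5² + 6² − 2·5·6·cos(90°) = 61, so ZX = √61.
Step 2: By the law of cosines on triangle XZQ: XQ² = √61² + 11² − 2·√61·11·cos(90°) = 182, so XQ = √182.

Therefore, the length of XQ = √182.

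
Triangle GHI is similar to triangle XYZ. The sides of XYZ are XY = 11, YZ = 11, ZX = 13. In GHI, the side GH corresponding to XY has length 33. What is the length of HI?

k = 33/11 = 3. HI = 3 * 11 = 33.

33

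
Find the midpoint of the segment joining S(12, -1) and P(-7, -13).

The midpoint is the point halfway along the segment.
Move half the horizontal distance: 12 + (-7 - 12)/2 = 12 + -19/2 = 5/2
Move half the vertical distance: -1 + (-13 - -1)/2 = -1 + -12/2 = -7
Midpoint = (5/2, -7)

(5/2, -7)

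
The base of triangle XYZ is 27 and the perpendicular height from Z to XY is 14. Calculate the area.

Area = (1/2)(27)(14) = 189

189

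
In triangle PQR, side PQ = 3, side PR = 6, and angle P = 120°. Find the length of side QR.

When two sides and the included angle are known, the law of cosines gives the third side.
c^2 = a^2 + b^2 - 2ab cos(C) generalizes the Pythagorean theorem to non-right triangles.
Here: QR^2 = 9 + 36 - 36*(-1/2) = 63
QR = 3*sqrt(7)

3*sqrt(7)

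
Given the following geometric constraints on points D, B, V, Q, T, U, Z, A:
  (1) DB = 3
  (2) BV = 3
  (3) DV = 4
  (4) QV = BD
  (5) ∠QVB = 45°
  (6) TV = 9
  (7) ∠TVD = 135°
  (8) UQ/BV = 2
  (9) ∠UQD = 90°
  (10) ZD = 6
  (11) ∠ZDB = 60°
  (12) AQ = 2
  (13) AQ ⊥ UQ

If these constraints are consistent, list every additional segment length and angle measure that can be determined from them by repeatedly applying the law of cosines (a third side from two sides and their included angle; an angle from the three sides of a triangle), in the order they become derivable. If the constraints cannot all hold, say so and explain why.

The constraints are consistent. Derivable facts, in order:
After 1 step:
- BQ ≈ 2.3
- BZ = 3·√3
- DT ≈ 12.16
- UA = 2·√10
- ∠BDV = 48.19°
- ∠BVD = 48.19°
- ∠DBV = 83.62°
After 2 steps:
- ∠AUQ = 18.43°
- ∠BQV = 67.5°
- ∠BZD = 30°
- ∠DBZ = 90°
- ∠DTV = 13.45°
- ∠QAU = 71.57°
- ∠QBV = 67.5°
- ∠TDV = 31.55°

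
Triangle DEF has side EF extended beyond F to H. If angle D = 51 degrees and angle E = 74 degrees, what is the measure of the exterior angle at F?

The interior angle at F is 180 - 51 - 74 = 55 degrees.
The exterior angle and interior angle at F are supplementary:
Exterior angle = 180 - 55 = 125 degrees.

125 degrees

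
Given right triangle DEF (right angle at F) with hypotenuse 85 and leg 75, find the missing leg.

EF = sqrt(85^2 - 75^2) = sqrt(1600) = 40

40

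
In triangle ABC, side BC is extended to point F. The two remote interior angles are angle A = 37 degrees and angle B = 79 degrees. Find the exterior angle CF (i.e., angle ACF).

The interior angle at C is 180 - 37 - 79 = 64 degrees.
The exterior angle and interior angle at C are supplementary:
Exterior angle = 180 - 64 = 116 degrees.

116 degrees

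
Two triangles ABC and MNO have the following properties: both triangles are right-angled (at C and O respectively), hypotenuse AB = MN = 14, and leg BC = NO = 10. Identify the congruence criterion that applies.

The given information matches HL: The hypotenuse and one leg of two right triangles are equal (Hypotenuse-Leg).

HL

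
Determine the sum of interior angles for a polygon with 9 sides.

The sum of interior angles of an n-sided polygon is (n - 2) * 180.
For n = 9: (9 - 2) * 180 = 7 * 180 = 1260 degrees.

1260 degrees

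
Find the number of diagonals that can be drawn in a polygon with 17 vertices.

The number of diagonals in an n-gon is n(n - 3)/2.
For n = 17: 17(17 - 3)/2 = 17 × 14 / 2 = 119.

119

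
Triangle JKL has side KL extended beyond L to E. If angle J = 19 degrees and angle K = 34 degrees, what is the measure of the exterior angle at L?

By the exterior angle theorem, an exterior angle of a triangle equals the sum of the two remote interior angles.
Exterior angle = angle J + angle K
Exterior angle = 19 + 34 = 53 degrees

53 degrees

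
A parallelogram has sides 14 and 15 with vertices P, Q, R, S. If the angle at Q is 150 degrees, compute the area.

Area = a * b * sin(theta)
Area = 14 * 15 * sin(150 degrees)
Area = 210 * 1/2
Area = 105

105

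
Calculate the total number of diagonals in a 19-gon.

Total line segments between 19 vertices = C(19,2) = 171.
Subtract the 19 sides: 171 - 19 = 152 diagonals.

152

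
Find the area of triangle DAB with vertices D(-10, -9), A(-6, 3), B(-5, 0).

The Shoelace formula computes the area from vertex coordinates by summing cross products.
For vertices (-10,-9), (-6,3), (-5,0):
Signed sum = -10*3 - -6*-9 + -6*0 - -5*3 + -5*-9 - -10*0
= -84 + 15 + 45 = -24
Area = (1/2)|-24| = 12.

12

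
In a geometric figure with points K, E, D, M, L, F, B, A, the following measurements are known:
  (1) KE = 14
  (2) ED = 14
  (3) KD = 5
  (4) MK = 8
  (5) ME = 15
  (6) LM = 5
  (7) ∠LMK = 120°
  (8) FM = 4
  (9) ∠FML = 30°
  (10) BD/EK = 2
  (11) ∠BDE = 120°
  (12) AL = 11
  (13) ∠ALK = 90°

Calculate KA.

Step 1: By the law of cosines on triangle LMK: LK² = 5² + 8² − 2·5·8·cos(120°) = 129, so LK = √129.
Step 2: By the law of cosines on triangle KLA: KA² = √129² + 11² − 2·√129·11·cos(90°) = 250, so KA = 5·√10.

Therefore, the length of KA = 5·√10.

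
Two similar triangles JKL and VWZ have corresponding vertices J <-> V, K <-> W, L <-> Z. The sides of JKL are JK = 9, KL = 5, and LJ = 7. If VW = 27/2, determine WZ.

k = 27/2/9 = 3/2. WZ = 3/2 * 5 = 15/2.

15/2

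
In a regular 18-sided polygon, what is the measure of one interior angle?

Each interior angle of a regular n-gon is (n - 2) * 180 / n.
For n = 18: (18 - 2) * 180 / 18 = 2880/18 = 160 degrees.

160 degrees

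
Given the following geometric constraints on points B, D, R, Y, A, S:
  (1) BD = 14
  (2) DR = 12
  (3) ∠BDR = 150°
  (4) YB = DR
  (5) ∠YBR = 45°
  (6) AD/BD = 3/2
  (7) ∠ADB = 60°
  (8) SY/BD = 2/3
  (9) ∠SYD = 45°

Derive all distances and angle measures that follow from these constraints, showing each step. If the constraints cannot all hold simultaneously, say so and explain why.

The constraints are consistent.

From the given relations:
  YB = DR = 12
  AD = 3/2·BD = 3/2·14 = 21
  SY = 2/3·BD = 2/3·14 ≈ 9.33

Step 1: From BD = 14, DR = 12, and ∠BDR = 150°, by the law of cosines:
  BR² = BD² + DR² - 2·BD·DR·cos(150°) = 196 + 144 + 291 = 631
  BR ≈ 25.12

Step 2: From BD = 14, DA = 21, and ∠BDA = 60°, by the law of cosines:
  BA² = BD² + DA² - 2·BD·DA·cos(60°) = 196 + 441 - 294 = 343
  BA = 7·√7

Step 3: From RB = 25.12, BY = 12, and ∠RBY = 45°, by the law of cosines:
  RY² = RB² + BY² - 2·RB·BY·cos(45°) = 631 + 144 - 426.3 = 348.7
  RY ≈ 18.67

Step 4: From BA = 7·√7, BD = 14, AD = 21, by the inverse law of cosines:
  cos(∠ABD) = (BA² + BD² - AD²) / (2·BA·BD)
  ∠ABD = 79.11°

Step 5: From BD = 14, BR = 25.12, DR = 12, by the inverse law of cosines:
  cos(∠DBR) = (BD² + BR² - DR²) / (2·BD·BR)
  ∠DBR = 13.82°

Step 6: From RB = 25.12, RD = 12, BD = 14, by the inverse law of cosines:
  cos(∠BRD) = (RB² + RD² - BD²) / (2·RB·RD)
  ∠BRD = 16.18°

Step 7: From AB = 7·√7, AD = 21, BD = 14, by the inverse law of cosines:
  cos(∠BAD) = (AB² + AD² - BD²) / (2·AB·AD)
  ∠BAD = 40.89°

Step 8: From RB = 25.12, RY = 18.67, BY = 12, by the inverse law of cosines:
  cos(∠BRY) = (RB² + RY² - BY²) / (2·RB·RY)
  ∠BRY = 27.03°

Step 9: From YB = 12, YR = 18.67, BR = 25.12, by the inverse law of cosines:
  cos(∠BYR) = (YB² + YR² - BR²) / (2·YB·YR)
  ∠BYR = 107.97°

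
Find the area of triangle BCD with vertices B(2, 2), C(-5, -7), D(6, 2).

Shoelace: Area = (1/2)|2(-7-2) + -5(2-2) + 6(2--7)| = (1/2)(36) = 18

18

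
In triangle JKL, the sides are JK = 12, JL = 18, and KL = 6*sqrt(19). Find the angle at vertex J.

When all three sides of a triangle are known, the law of cosines can be rearranged to find any angle.
cos(C) = (a² + b² - c²) / (2ab) gives cos(J) = -1/2.
Taking the inverse cosine: J = 120°.

120°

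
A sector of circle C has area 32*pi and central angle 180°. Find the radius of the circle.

The sector covers 180°/360° = 1/2 of the full circle.
Full circle area = 32*pi / 1/2 = 64*pi.
Since full area = πr², we get r² = 64*pi/π = 64, so r = 8.

8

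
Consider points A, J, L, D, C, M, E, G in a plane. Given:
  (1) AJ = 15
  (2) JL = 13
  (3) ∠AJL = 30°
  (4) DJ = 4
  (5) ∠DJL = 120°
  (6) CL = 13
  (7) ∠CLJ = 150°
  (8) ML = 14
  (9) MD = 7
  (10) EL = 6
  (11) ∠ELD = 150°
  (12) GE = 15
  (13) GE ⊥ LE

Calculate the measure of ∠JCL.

Step 1: By the law of cosines on triangle CLJ: CJ² = 13² + 13² − 2·13·13·cos(150°) = 630.72, so CJ ≈ 25.11.
Step 2: By the inverse law of cosines on triangle JCL: cos(∠JCL) = (25.11² + 13² − 13²) / (2·25.11·13) = 630.72/652.97 = 0.9659, so ∠JCL = 15°.

Therefore, the measure of angle ∠JCL = 15°.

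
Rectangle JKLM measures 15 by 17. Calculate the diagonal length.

A rectangle's diagonal splits it into two right triangles, with the diagonal as the hypotenuse.
By the Pythagorean theorem, d^2 = 15^2 + 17^2 = 514.
Therefore d = sqrt(514).

sqrt(514)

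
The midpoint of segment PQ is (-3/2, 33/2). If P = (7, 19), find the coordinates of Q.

Using the midpoint formula: M = ((x1 + x2)/2, (y1 + y2)/2)
We know M = (-3/2, 33/2) and P = (7, 19)
For x: -3/2 = (7 + x2)/2, so x2 = 2*-3/2 - 7 = -10
For y: 33/2 = (19 + y2)/2, so y2 = 2*33/2 - 19 = 14
Q = (-10, 14)

(-10, 14)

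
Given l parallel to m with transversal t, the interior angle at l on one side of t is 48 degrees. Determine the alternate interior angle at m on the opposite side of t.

Alternate interior angles formed by parallel lines and a transversal are equal.
The given angle is 48 degrees.
The alternate interior angle = 48 degrees.

48 degrees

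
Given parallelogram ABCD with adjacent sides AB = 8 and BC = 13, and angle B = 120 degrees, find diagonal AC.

Using the law of cosines:
d^2 = 8^2 + 13^2 - 2(8)(13)cos(120 degrees)
d^2 = 64 + 169 - 208*-1/2
d^2 = 337
d = sqrt(337)

sqrt(337)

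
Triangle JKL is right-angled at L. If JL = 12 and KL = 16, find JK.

JK = sqrt(12^2 + 16^2) = sqrt(400) = 20

20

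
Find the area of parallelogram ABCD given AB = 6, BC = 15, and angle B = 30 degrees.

Area = 6 * 15 * sin(30°) = 90 * 1/2 = 45

45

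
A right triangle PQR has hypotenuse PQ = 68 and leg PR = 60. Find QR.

QR = sqrt(68^2 - 60^2) = sqrt(1024) = 32

32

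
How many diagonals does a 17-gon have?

Each of the 17 vertices connects to 14 non-adjacent vertices via diagonals.
Total connections = 17 × 14 = 238, but each diagonal is counted twice.
Number of diagonals = 238 / 2 = 119.

119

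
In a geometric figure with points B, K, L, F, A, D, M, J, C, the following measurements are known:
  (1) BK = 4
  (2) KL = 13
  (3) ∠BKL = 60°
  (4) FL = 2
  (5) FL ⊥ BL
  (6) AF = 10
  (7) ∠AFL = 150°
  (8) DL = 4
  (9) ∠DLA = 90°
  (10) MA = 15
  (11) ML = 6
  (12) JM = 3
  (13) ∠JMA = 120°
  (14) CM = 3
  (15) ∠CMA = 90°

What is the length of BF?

Step 1: By the law of cosines on triangle LKB: LB² = 13² + 4² − 2·13·4·cos(60°) = 133, so LB = √133.
Step 2: By the law of cosines on triangle BLF: BF² = √133² + 2² − 2·√133·2·cos(90°) = 137, so BF = √137.

Therefore, the length of BF = √137.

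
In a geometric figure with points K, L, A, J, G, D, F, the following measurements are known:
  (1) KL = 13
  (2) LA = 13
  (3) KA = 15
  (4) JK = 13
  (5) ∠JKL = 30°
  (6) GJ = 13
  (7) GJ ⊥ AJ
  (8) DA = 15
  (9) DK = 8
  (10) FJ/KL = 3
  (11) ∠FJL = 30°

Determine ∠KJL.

Step 1: By the law of cosines on triangle JKL: JL² = 13² + 13² − 2·13·13·cos(30°) = 45.28, so JL ≈ 6.73.
Step 2: By the inverse law of cosines on triangle KJL: cos(∠KJL) = (13² + 6.73² − 13²) / (2·13·6.73) = 45.28/174.96 = 0.2588, so ∠KJL = 75°.

Therefore, the measure of angle ∠KJL = 75°.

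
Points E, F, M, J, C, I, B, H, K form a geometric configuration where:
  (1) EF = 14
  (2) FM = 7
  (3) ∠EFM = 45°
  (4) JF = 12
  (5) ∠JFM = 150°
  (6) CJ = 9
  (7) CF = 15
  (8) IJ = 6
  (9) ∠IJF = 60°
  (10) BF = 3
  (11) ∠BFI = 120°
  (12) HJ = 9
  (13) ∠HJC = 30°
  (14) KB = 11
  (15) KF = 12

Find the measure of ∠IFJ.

Step 1: By the law of cosines on triangle FJI: FI² = 12² + 6² − 2·12·6·cos(60°) = 108, so FI = 6·√3.
Step 2: By the inverse law of cosines on triangle IFJ: cos(∠IFJ) = ((6·√3)² + 12² − 6²) / (2·6·√3·12) = 216/249.42 = 0.866, so ∠IFJ = 30°.

Therefore, the measure of angle ∠IFJ = 30°.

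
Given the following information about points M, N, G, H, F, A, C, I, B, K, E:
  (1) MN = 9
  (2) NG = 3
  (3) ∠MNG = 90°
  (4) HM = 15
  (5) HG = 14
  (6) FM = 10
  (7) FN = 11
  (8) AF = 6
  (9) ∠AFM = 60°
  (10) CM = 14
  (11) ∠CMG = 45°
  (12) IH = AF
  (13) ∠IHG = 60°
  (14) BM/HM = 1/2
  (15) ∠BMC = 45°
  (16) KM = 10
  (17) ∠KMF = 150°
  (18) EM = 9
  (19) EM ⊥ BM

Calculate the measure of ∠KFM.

Step 1: By the law of cosines on triangle FMK: FK² = 10² + 10² − 2·10·10·cos(150°) = 373.21, so FK ≈ 19.32.
Step 2: By the inverse law of cosines on triangle KFM: cos(∠KFM) = (19.32² + 10² − 10²) / (2·19.32·10) = 373.21/386.37 = 0.9659, so ∠KFM = 15°.

Therefore, the measure of angle ∠KFM = 15°.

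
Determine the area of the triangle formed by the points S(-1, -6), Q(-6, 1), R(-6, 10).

Using the Shoelace formula for a triangle:
Area = (1/2)|x0(y1 - y2) + x1(y2 - y0) + x2(y0 - y1)|
Area = (1/2)|-1(1 - 10) + -6(10 - -6) + -6(-6 - 1)|
Area = (1/2)|9 + -96 + 42|
Area = (1/2)|-45|
Area = (1/2)(45)
Area = 45/2

45/2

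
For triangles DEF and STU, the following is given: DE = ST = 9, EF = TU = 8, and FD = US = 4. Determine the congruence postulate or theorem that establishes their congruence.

The given information matches SSS: All three pairs of corresponding sides are equal (Side-Side-Side).

SSS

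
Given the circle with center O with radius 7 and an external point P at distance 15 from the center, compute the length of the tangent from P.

tangent = √(d² - r²) = √(15² - 7²) = √(225 - 49) = √176 = 4*sqrt(11)

4*sqrt(11)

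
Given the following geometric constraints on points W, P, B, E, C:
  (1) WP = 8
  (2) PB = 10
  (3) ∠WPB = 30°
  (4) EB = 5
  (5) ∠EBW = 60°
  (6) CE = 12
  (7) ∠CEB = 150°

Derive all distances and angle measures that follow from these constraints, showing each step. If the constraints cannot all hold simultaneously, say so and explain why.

The constraints are consistent.

Step 1: From WP = 8, PB = 10, and ∠WPB = 30°, by the law of cosines:
  WB² = WP² + PB² - 2·WP·PB·cos(30°) = 64 + 100 - 138.6 = 25.44
  WB ≈ 5.04

Step 2: From BE = 5, EC = 12, and ∠BEC = 150°, by the law of cosines:
  BC² = BE² + EC² - 2·BE·EC·cos(150°) = 25 + 144 + 103.9 = 272.9
  BC ≈ 16.52

Step 3: From WB = 5.04, BE = 5, and ∠WBE = 60°, by the law of cosines:
  WE² = WB² + BE² - 2·WB·BE·cos(60°) = 25.44 + 25 - 25.22 = 25.22
  WE ≈ 5.02

Step 4: From WB = 5.04, WP = 8, BP = 10, by the inverse law of cosines:
  cos(∠BWP) = (WB² + WP² - BP²) / (2·WB·WP)
  ∠BWP = 97.52°

Step 5: From BC = 16.52, BE = 5, CE = 12, by the inverse law of cosines:
  cos(∠CBE) = (BC² + BE² - CE²) / (2·BC·BE)
  ∠CBE = 21.3°

Step 6: From BP = 10, BW = 5.04, PW = 8, by the inverse law of cosines:
  cos(∠PBW) = (BP² + BW² - PW²) / (2·BP·BW)
  ∠PBW = 52.48°

Step 7: From CB = 16.52, CE = 12, BE = 5, by the inverse law of cosines:
  cos(∠BCE) = (CB² + CE² - BE²) / (2·CB·CE)
  ∠BCE = 8.7°

Step 8: From WB = 5.04, WE = 5.02, BE = 5, by the inverse law of cosines:
  cos(∠BWE) = (WB² + WE² - BE²) / (2·WB·WE)
  ∠BWE = 59.57°

Step 9: From EB = 5, EW = 5.02, BW = 5.04, by the inverse law of cosines:
  cos(∠BEW) = (EB² + EW² - BW²) / (2·EB·EW)
  ∠BEW = 60.43°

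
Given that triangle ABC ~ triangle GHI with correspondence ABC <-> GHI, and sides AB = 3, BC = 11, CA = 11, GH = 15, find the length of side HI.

Similar triangles have proportional sides. Setting up the proportion:
GH / AB = HI / BC
15 / 3 = HI / 11
HI = 11 * 15 / 3 = 55.

55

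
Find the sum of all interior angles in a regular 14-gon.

The sum of interior angles of an n-sided polygon is (n - 2) * 180.
For n = 14: (14 - 2) * 180 = 12 * 180 = 2160 degrees.

2160 degrees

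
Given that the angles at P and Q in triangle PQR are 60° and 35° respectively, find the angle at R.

The interior angles sum to 180°: angle R = 180 - 60 - 35 = 85°.
The triangle is acute (angles 60°, 35°, 85°).

85 degrees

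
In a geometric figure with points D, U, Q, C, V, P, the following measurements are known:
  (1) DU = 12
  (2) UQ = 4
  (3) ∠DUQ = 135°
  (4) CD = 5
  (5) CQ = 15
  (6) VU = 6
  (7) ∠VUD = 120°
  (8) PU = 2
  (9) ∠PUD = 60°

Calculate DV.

Step 1: By the law of cosines on triangle DUV: DV² = 12² + 6² − 2·12·6·cos(120°) = 252, so DV = 6·√7.

Therefore, the length of DV = 6·√7.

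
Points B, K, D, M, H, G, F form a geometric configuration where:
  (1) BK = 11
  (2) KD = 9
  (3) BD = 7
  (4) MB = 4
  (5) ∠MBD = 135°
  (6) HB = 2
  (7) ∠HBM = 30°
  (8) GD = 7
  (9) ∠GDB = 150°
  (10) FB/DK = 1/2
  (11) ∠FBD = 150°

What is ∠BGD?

Step 1: By the law of cosines on triangle GDB: GB² = 7² + 7² − 2·7·7·cos(150°) = 182.87, so GB ≈ 13.52.
Step 2: By the inverse law of cosines on triangle BGD: cos(∠BGD) = (13.52² + 7² − 7²) / (2·13.52·7) = 182.87/189.32 = 0.9659, so ∠BGD = 15°.

Therefore, the measure of angle ∠BGD = 15°.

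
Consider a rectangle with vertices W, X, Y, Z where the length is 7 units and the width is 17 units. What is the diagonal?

Using the Pythagorean theorem:
d² = 7² + 17² = 49 + 289 = 338
d = sqrt(338) = 13*sqrt(2)

13*sqrt(2)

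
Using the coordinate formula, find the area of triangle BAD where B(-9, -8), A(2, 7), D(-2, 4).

Using the Shoelace formula for a triangle:
Area = (1/2)|x0(y1 - y2) + x1(y2 - y0) + x2(y0 - y1)|
Area = (1/2)|-9(7 - 4) + 2(4 - -8) + -2(-8 - 7)|
Area = (1/2)|-27 + 24 + 30|
Area = (1/2)|27|
Area = (1/2)(27)
Area = 27/2

27/2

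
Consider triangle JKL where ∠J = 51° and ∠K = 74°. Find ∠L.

By the triangle angle sum property, the three interior angles of any triangle add up to 180°.
We know angle J = 51° and angle K = 74°, so their sum is 125°.
Therefore angle L = 180° - 125° = 55°.

55 degrees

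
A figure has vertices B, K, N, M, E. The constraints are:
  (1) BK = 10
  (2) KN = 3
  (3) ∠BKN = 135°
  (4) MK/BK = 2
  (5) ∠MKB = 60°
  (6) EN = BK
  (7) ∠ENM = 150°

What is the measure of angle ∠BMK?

From the given relations: MK = 2·BK = 2·10 = 20.
Step 1: By the law of cosines on triangle MKB: MB² = 20² + 10² − 2·20·10·cos(60°) = 300, so MB = 10·√3.
Step 2: By the inverse law of cosines on triangle BMK: cos(∠BMK) = ((10·√3)² + 20² − 10²) / (2·10·√3·20) = 600/692.82 = 0.866, so ∠BMK = 30°.

Therefore, the measure of angle ∠BMK = 30°.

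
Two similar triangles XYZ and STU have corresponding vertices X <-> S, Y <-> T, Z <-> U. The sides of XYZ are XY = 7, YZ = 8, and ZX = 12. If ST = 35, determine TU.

Since the triangles are similar, the ratio of corresponding sides is constant.
Scale factor k = ST / XY = 35 / 7 = 5
TU = k * YZ = 5 * 8 = 40

40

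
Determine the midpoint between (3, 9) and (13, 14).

The midpoint is the point halfway along the segment.
Move half the horizontal distance: 3 + (13 - 3)/2 = 3 + 10/2 = 8
Move half the vertical distance: 9 + (14 - 9)/2 = 9 + 5/2 = 23/2
Midpoint = (8, 23/2)

(8, 23/2)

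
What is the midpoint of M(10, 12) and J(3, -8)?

The midpoint is the average of the coordinates:
x: (10 + 3)/2 = 13/2
y: (12 + -8)/2 = 2
Midpoint = (13/2, 2)

(13/2, 2)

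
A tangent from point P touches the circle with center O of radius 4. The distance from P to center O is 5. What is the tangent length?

Let T be the point of tangency. Then OT ⊥ PT (radius ⊥ tangent).
In right triangle OTP: OP² = OT² + PT²
5² = 4² + PT²
PT² = 9, PT = 3

3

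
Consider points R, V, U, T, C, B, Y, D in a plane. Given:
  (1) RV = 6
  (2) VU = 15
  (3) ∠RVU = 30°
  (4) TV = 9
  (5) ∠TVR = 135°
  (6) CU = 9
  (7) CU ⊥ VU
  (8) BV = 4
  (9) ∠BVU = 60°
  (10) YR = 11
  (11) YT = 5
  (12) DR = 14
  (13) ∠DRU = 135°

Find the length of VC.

Step 1: By the law of cosines on triangle VUC: VC² = 15² + 9² − 2·15·9·cos(90°) = 306, so VC = 3·√34.

Therefore, the length of VC = 3·√34.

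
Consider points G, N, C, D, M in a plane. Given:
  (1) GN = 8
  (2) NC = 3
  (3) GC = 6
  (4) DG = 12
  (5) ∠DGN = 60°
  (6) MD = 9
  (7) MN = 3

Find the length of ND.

Step 1: By the law of cosines on triangle NGD: ND² = 8² + 12² − 2·8·12·cos(60°) = 112, so ND = 4·√7.

Therefore, the length of ND = 4·√7.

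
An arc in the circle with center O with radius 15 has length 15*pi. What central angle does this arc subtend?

θ = 360 × 15*pi / (2π × 15) = 180° (rearranging arc length formula).

180°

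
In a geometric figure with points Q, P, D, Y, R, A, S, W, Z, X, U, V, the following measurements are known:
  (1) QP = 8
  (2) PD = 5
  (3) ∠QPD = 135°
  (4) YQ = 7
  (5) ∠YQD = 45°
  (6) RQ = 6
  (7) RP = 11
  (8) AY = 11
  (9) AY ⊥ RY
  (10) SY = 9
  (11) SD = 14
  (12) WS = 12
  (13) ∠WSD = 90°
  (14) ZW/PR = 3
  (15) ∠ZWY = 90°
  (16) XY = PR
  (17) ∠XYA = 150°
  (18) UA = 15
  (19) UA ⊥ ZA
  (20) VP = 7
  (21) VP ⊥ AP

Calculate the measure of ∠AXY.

From the given relations: XY = PR = 11.
Step 1: By the law of cosines on triangle XYA: XA² = 11² + 11² − 2·11·11·cos(150°) = 451.58, so XA ≈ 21.25.
Step 2: By the inverse law of cosines on triangle AXY: cos(∠AXY) = (21.25² + 11² − 11²) / (2·21.25·11) = 451.58/467.51 = 0.9659, so ∠AXY = 15°.

Therefore, the measure of angle ∠AXY = 15°.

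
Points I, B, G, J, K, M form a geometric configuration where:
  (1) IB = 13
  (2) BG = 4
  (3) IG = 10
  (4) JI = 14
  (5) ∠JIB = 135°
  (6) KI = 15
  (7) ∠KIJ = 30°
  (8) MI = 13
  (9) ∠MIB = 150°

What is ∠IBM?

Step 1: By the law of cosines on triangle BIM: BM² = 13² + 13² − 2·13·13·cos(150°) = 630.72, so BM ≈ 25.11.
Step 2: By the inverse law of cosines on triangle IBM: cos(∠IBM) = (13² + 25.11² − 13²) / (2·13·25.11) = 630.72/652.97 = 0.9659, so ∠IBM = 15°.

Therefore, the measure of angle ∠IBM = 15°.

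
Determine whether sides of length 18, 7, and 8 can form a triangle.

The longest side is 18. The other two sides sum to 7 + 8 = 15.
Since 15 ≤ 18, the two shorter sides cannot reach around to close the triangle.

No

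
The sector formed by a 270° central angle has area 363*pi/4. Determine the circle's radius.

The sector covers 270°/360° = 3/4 of the full circle.
Full circle area = 363*pi/4 / 3/4 = 121*pi.
Since full area = πr², we get r² = 121*pi/π = 121, so r = 11.

11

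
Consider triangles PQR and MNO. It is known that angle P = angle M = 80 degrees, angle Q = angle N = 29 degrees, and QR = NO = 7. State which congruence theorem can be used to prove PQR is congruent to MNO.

Consider the given information: angle P = angle M = 80 degrees, angle Q = angle N = 29 degrees, and QR = NO = 7
This is not ASA or HL: ASA requires two angles and the side between them. HL only applies to right triangles with matching hypotenuse and leg.
The correct criterion is AAS. Two pairs of corresponding angles and a non-included side are equal (Angle-Angle-Side).

AAS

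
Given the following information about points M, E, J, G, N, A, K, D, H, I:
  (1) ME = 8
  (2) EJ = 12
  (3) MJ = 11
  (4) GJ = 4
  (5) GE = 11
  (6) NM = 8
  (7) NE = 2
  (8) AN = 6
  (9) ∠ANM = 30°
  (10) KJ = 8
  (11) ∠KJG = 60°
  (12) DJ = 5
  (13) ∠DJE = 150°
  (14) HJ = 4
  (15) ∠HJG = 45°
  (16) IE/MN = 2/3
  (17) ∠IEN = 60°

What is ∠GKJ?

Step 1: By the law of cosines on triangle KJG: KG² = 8² + 4² − 2·8·4·cos(60°) = 48, so KG = 4·√3.
Step 2: By the inverse law of cosines on triangle GKJ: cos(∠GKJ) = ((4·√3)² + 8² − 4²) / (2·4·√3·8) = 96/110.85 = 0.866, so ∠GKJ = 30°.

Therefore, the measure of angle ∠GKJ = 30°.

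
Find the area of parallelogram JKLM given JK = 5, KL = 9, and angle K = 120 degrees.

The area of a parallelogram equals the product of two adjacent sides times the sine of the included angle.
This is because the height equals 9 * sin(120°) = 9*sqrt(3)/2.
Area = 5 * 9*sqrt(3)/2 = 45*sqrt(3)/2

45*sqrt(3)/2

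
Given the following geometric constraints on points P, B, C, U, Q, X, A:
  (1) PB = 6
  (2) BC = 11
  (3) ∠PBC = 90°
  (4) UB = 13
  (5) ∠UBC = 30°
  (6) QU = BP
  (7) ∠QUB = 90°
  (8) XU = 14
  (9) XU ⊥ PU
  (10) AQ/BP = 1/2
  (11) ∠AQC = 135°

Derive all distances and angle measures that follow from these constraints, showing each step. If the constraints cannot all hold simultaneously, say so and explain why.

The constraints are consistent.

From the given relations:
  QU = BP = 6
  AQ = 1/2·BP = 1/2·6 = 3

Step 1: From PB = 6, BC = 11, and ∠PBC = 90°, by the law of cosines:
  PC² = PB² + BC² - 2·PB·BC·cos(90°) = 36 + 121 - 0 = 157
  PC = √157

Step 2: From BU = 13, UQ = 6, and ∠BUQ = 90°, by the law of cosines:
  BQ² = BU² + UQ² - 2·BU·UQ·cos(90°) = 169 + 36 - 0 = 205
  BQ ≈ 14.32

Step 3: From CB = 11, BU = 13, and ∠CBU = 30°, by the law of cosines:
  CU² = CB² + BU² - 2·CB·BU·cos(30°) = 121 + 169 - 247.7 = 42.32
  CU ≈ 6.51

Step 4: From PB = 6, PC = √157, BC = 11, by the inverse law of cosines:
  cos(∠BPC) = (PB² + PC² - BC²) / (2·PB·PC)
  ∠BPC = 61.39°

Step 5: From BQ = 14.32, BU = 13, QU = 6, by the inverse law of cosines:
  cos(∠QBU) = (BQ² + BU² - QU²) / (2·BQ·BU)
  ∠QBU = 24.78°

Step 6: From CB = 11, CP = √157, BP = 6, by the inverse law of cosines:
  cos(∠BCP) = (CB² + CP² - BP²) / (2·CB·CP)
  ∠BCP = 28.61°

Step 7: From CB = 11, CU = 6.51, BU = 13, by the inverse law of cosines:
  cos(∠BCU) = (CB² + CU² - BU²) / (2·CB·CU)
  ∠BCU = 92.28°

Step 8: From UB = 13, UC = 6.51, BC = 11, by the inverse law of cosines:
  cos(∠BUC) = (UB² + UC² - BC²) / (2·UB·UC)
  ∠BUC = 57.72°

Step 9: From QB = 14.32, QU = 6, BU = 13, by the inverse law of cosines:
  cos(∠BQU) = (QB² + QU² - BU²) / (2·QB·QU)
  ∠BQU = 65.22°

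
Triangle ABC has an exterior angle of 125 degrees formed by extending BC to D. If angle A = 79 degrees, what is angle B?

The exterior angle theorem states that an exterior angle equals the sum of the two non-adjacent interior angles.
So 125 = 79 + angle B, which gives angle B = 125 - 79 = 46 degrees.

46 degrees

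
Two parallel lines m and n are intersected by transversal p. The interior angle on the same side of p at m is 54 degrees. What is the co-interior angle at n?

Co-interior angles (same-side interior) formed by parallel lines and a transversal are supplementary (sum to 180 degrees).
The given angle is 54 degrees.
The co-interior angle = 180 - 54 = 126 degrees.

126 degrees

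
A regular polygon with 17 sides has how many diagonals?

Each of the 17 vertices connects to 14 non-adjacent vertices via diagonals.
Total connections = 17 × 14 = 238, but each diagonal is counted twice.
Number of diagonals = 238 / 2 = 119.

119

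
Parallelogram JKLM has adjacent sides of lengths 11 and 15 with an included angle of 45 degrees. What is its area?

The area of a parallelogram equals the product of two adjacent sides times the sine of the included angle.
This is because the height equals 15 * sin(45°) = 15*sqrt(2)/2.
Area = 11 * 15*sqrt(2)/2 = 165*sqrt(2)/2

165*sqrt(2)/2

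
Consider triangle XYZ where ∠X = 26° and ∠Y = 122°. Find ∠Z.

The interior angles sum to 180°: angle Z = 180 - 26 - 122 = 32°.
The triangle is obtuse (angles 26°, 122°, 32°).

32 degrees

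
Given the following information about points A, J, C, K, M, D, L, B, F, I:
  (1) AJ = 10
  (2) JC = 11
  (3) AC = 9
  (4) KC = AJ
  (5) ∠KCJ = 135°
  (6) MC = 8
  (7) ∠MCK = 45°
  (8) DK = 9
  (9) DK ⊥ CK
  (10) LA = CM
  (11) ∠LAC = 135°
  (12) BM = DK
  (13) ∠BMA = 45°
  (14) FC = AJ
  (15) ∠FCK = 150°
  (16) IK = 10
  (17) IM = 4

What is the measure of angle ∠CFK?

From the given relations: FC = AJ = 10; KC = AJ = 10.
Step 1: By the law of cosines on triangle FCK: FK² = 10² + 10² − 2·10·10·cos(150°) = 373.21, so FK ≈ 19.32.
Step 2: By the inverse law of cosines on triangle CFK: cos(∠CFK) = (10² + 19.32² − 10²) / (2·10·19.32) = 373.21/386.37 = 0.9659, so ∠CFK = 15°.

Therefore, the measure of angle ∠CFK = 15°.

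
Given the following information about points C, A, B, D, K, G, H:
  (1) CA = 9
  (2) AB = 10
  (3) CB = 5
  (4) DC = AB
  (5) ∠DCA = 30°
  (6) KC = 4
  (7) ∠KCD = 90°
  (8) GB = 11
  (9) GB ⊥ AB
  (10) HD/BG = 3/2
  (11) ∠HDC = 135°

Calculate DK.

From the given relations: DC = AB = 10.
Step 1: By the law of cosines on triangle DCK: DK² = 10² + 4² − 2·10·4·cos(90°) = 116, so DK = 2·√29.

Therefore, the length of DK = 2·√29.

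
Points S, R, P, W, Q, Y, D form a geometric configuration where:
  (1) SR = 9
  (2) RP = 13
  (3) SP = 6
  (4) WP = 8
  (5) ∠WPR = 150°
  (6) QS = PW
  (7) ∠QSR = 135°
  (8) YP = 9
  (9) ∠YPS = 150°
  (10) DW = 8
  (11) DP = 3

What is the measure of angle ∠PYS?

Step 1: By the law of cosines on triangle YPS: YS² = 9² + 6² − 2·9·6·cos(150°) = 210.53, so YS ≈ 14.51.
Step 2: By the inverse law of cosines on triangle PYS: cos(∠PYS) = (9² + 14.51² − 6²) / (2·9·14.51) = 255.53/261.17 = 0.9784, so ∠PYS = 11.93°.

Therefore, the measure of angle ∠PYS = 11.93°.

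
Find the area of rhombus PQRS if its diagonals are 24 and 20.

Area of a rhombus = (d1 * d2) / 2
Area = (24 * 20) / 2
Area = 480 / 2
Area = 240

240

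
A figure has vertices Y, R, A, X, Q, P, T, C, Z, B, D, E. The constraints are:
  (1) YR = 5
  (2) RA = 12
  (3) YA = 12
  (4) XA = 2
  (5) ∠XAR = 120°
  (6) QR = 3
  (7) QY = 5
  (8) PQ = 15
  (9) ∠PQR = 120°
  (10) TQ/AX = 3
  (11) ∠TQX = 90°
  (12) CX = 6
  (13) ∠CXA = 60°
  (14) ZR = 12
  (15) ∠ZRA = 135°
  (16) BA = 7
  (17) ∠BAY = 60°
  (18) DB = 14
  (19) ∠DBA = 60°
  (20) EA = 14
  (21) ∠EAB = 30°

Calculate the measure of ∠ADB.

Step 1: By the law of cosines on triangle DBA: DA² = 14² + 7² − 2·14·7·cos(60°) = 147, so DA = 7·√3.
Step 2: By the inverse law of cosines on triangle ADB: cos(∠ADB) = ((7·√3)² + 14² − 7²) / (2·7·√3·14) = 294/339.48 = 0.866, so ∠ADB = 30°.

Therefore, the measure of angle ∠ADB = 30°.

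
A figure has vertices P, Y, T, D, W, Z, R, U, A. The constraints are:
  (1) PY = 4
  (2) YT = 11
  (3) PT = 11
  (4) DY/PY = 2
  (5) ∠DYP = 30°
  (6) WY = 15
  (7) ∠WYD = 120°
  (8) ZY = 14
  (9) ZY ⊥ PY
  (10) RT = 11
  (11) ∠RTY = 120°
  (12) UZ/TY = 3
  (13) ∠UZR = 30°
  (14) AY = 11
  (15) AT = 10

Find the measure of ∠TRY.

Step 1: By the law of cosines on triangle RTY: RY² = 11² + 11² − 2·11·11·cos(120°) = 363, so RY = 11·√3.
Step 2: By the inverse law of cosines on triangle TRY: cos(∠TRY) = (11² + (11·√3)² − 11²) / (2·11·11·√3) = 363/419.16 = 0.866, so ∠TRY = 30°.

Therefore, the measure of angle ∠TRY = 30°.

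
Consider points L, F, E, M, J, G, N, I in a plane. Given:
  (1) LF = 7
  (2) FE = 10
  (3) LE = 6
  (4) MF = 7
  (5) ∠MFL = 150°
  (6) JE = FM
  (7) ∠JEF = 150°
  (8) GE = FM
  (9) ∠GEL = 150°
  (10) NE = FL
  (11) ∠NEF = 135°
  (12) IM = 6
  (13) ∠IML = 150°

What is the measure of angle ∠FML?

Step 1: By the law of cosines on triangle MFL: ML² = 7² + 7² − 2·7·7·cos(150°) = 182.87, so ML ≈ 13.52.
Step 2: By the inverse law of cosines on triangle FML: cos(∠FML) = (7² + 13.52² − 7²) / (2·7·13.52) = 182.87/189.32 = 0.9659, so ∠FML = 15°.

Therefore, the measure of angle ∠FML = 15°.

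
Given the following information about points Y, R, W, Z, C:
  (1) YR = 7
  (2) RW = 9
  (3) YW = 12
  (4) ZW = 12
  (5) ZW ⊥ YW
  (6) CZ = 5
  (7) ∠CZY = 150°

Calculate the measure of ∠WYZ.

Step 1: By the law of cosines on triangle YWZ: YZ² = 12² + 12² − 2·12·12·cos(90°) = 288, so YZ = 12·√2.
Step 2: By the inverse law of cosines on triangle WYZ: cos(∠WYZ) = (12² + (12·√2)² − 12²) / (2·12·12·√2) = 288/407.29 = 0.7071, so ∠WYZ = 45°.

Therefore, the measure of angle ∠WYZ = 45°.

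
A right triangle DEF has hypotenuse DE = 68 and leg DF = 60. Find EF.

EF = sqrt(68^2 - 60^2) = sqrt(1024) = 32

32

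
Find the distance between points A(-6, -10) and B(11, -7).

d = sqrt((11 - -6)^2 + (-7 - -10)^2)
d = sqrt(17^2 + 3^2)
d = sqrt(289 + 9)
d = sqrt(298)

sqrt(298)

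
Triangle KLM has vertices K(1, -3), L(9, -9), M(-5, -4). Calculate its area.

The Shoelace formula computes the area from vertex coordinates by summing cross products.
For vertices (1,-3), (9,-9), (-5,-4):
Signed sum = 1*-9 - 9*-3 + 9*-4 - -5*-9 + -5*-3 - 1*-4
= 18 + -81 + 19 = -44
Area = (1/2)|-44| = 22.

22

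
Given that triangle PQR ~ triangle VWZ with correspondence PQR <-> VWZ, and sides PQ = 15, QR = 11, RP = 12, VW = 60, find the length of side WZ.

k = 60/15 = 4. WZ = 4 * 11 = 44.

44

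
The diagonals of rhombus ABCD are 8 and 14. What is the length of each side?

The diagonals of a rhombus bisect each other at right angles.
Half-diagonals: 8/2 = 4 and 14/2 = 7
side = sqrt(4^2 + 7^2)
side = sqrt(16 + 49)
side = sqrt(65)

sqrt(65)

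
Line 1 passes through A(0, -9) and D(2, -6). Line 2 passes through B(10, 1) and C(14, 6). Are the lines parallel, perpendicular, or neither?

Slope of line 1: m1 = (-6 - -9)/(2 - 0) = 3/2 = 3/2
Slope of line 2: m2 = (6 - 1)/(14 - 10) = 5/4 = 5/4
m1 != m2 (3/2 != 5/4), so not parallel.
m1 * m2 = (3/2) * (5/4) = 15/8 != -1, so not perpendicular.
The lines are neither parallel nor perpendicular.

Neither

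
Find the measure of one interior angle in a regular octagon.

Each interior angle of a regular n-gon is (n - 2) * 180 / n.
For n = 8: (8 - 2) * 180 / 8 = 1080/8 = 135 degrees.

135 degrees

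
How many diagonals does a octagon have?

Each of the 8 vertices connects to 5 non-adjacent vertices via diagonals.
Total connections = 8 × 5 = 40, but each diagonal is counted twice.
Number of diagonals = 40 / 2 = 20.

20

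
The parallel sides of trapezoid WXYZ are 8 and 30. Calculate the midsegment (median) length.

The midsegment (median) of a trapezoid connects the midpoints of the non-parallel sides.
Its length is the average of the two bases: (8 + 30) / 2 = 19.

19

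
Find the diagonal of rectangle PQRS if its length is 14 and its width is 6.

d = sqrt(14^2 + 6^2) = sqrt(232) = 2*sqrt(58)

2*sqrt(58)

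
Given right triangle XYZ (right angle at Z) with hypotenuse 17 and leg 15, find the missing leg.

By the Pythagorean theorem: YZ^2 = XY^2 - XZ^2
YZ^2 = 17^2 - 15^2 = 289 - 225 = 64
YZ = sqrt(64) = 8

8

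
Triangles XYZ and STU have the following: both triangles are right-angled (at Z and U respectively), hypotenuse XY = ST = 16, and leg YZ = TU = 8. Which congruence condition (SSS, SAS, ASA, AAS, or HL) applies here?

The given information provides:
both triangles are right-angled (at Z and U respectively), hypotenuse XY = ST = 16, and leg YZ = TU = 8
This matches the HL congruence theorem.
The hypotenuse and one leg of two right triangles are equal (Hypotenuse-Leg).

HL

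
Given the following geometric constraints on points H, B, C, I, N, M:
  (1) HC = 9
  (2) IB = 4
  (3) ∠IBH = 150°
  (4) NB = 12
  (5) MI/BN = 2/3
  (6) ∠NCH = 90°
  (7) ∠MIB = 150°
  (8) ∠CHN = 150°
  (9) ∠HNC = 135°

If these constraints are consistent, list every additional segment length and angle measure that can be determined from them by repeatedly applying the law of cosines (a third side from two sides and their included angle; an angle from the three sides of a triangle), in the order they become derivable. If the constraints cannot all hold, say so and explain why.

These constraints are not satisfiable: (6), (8) and (9) are the three interior angles of triangle NCH, which must sum to 180°, but 90° + 150° + 135° = 375°. No planar figure meets all of them, so nothing further can be derived.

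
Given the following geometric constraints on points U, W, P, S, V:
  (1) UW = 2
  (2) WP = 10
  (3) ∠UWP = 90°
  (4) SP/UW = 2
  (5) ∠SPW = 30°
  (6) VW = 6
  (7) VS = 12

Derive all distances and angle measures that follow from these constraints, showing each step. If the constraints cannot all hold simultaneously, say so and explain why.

The constraints are consistent.

From the given relations:
  SP = 2·UW = 2·2 = 4

Step 1: From UW = 2, WP = 10, and ∠UWP = 90°, by the law of cosines:
  UP² = UW² + WP² - 2·UW·WP·cos(90°) = 4 + 100 - 0 = 104
  UP = 2·√26

Step 2: From WP = 10, PS = 4, and ∠WPS = 30°, by the law of cosines:
  WS² = WP² + PS² - 2·WP·PS·cos(30°) = 100 + 16 - 69.28 = 46.72
  WS ≈ 6.84

Step 3: From UP = 2·√26, UW = 2, PW = 10, by the inverse law of cosines:
  cos(∠PUW) = (UP² + UW² - PW²) / (2·UP·UW)
  ∠PUW = 78.69°

Step 4: From WP = 10, WS = 6.84, PS = 4, by the inverse law of cosines:
  cos(∠PWS) = (WP² + WS² - PS²) / (2·WP·WS)
  ∠PWS = 17.01°

Step 5: From WS = 6.84, WV = 6, SV = 12, by the inverse law of cosines:
  cos(∠SWV) = (WS² + WV² - SV²) / (2·WS·WV)
  ∠SWV = 138.34°

Step 6: From PU = 2·√26, PW = 10, UW = 2, by the inverse law of cosines:
  cos(∠UPW) = (PU² + PW² - UW²) / (2·PU·PW)
  ∠UPW = 11.31°

Step 7: From SP = 4, SW = 6.84, PW = 10, by the inverse law of cosines:
  cos(∠PSW) = (SP² + SW² - PW²) / (2·SP·SW)
  ∠PSW = 132.99°

Step 8: From SV = 12, SW = 6.84, VW = 6, by the inverse law of cosines:
  cos(∠VSW) = (SV² + SW² - VW²) / (2·SV·SW)
  ∠VSW = 19.41°

Step 9: From VS = 12, VW = 6, SW = 6.84, by the inverse law of cosines:
  cos(∠SVW) = (VS² + VW² - SW²) / (2·VS·VW)
  ∠SVW = 22.25°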